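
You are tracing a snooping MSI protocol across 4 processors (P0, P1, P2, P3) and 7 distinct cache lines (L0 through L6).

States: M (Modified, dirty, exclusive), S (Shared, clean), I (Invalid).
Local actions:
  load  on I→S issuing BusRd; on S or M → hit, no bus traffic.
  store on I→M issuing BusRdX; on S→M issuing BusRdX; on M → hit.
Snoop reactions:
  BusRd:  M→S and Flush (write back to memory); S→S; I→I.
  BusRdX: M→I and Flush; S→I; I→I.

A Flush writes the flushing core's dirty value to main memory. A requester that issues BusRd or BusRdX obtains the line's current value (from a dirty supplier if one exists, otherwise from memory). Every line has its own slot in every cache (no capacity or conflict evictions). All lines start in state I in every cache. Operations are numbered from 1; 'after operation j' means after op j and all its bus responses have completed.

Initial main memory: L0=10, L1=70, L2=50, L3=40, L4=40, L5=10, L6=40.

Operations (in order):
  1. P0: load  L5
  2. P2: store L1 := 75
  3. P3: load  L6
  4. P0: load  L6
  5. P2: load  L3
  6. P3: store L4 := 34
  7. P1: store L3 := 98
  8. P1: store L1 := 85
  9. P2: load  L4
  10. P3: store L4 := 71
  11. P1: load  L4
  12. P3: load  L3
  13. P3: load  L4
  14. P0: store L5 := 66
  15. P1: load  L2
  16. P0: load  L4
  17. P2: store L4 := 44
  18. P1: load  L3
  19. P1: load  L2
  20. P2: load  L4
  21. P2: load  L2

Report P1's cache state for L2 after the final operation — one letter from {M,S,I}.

state = S

1. P0: load  L5  bus=[BusRd]  L5: P0=S P1=I P2=I P3=I  mem[L5]=10
2. P2: store L1 := 75  bus=[BusRdX]  L1: P0=I P1=I P2=M P3=I  mem[L1]=70
3. P3: load  L6  bus=[BusRd]  L6: P0=I P1=I P2=I P3=S  mem[L6]=40
4. P0: load  L6  bus=[BusRd]  L6: P0=S P1=I P2=I P3=S  mem[L6]=40
5. P2: load  L3  bus=[BusRd]  L3: P0=I P1=I P2=S P3=I  mem[L3]=40
6. P3: store L4 := 34  bus=[BusRdX]  L4: P0=I P1=I P2=I P3=M  mem[L4]=40
7. P1: store L3 := 98  bus=[BusRdX]  L3: P0=I P1=M P2=I P3=I  mem[L3]=40
8. P1: store L1 := 85  bus=[BusRdX,Flush]  L1: P0=I P1=M P2=I P3=I  mem[L1]=75
9. P2: load  L4  bus=[BusRd,Flush]  L4: P0=I P1=I P2=S P3=S  mem[L4]=34
10. P3: store L4 := 71  bus=[BusRdX]  L4: P0=I P1=I P2=I P3=M  mem[L4]=34
11. P1: load  L4  bus=[BusRd,Flush]  L4: P0=I P1=S P2=I P3=S  mem[L4]=71
12. P3: load  L3  bus=[BusRd,Flush]  L3: P0=I P1=S P2=I P3=S  mem[L3]=98
13. P3: load  L4  bus=[-]  L4: P0=I P1=S P2=I P3=S  mem[L4]=71
14. P0: store L5 := 66  bus=[BusRdX]  L5: P0=M P1=I P2=I P3=I  mem[L5]=10
15. P1: load  L2  bus=[BusRd]  L2: P0=I P1=S P2=I P3=I  mem[L2]=50
16. P0: load  L4  bus=[BusRd]  L4: P0=S P1=S P2=I P3=S  mem[L4]=71
17. P2: store L4 := 44  bus=[BusRdX]  L4: P0=I P1=I P2=M P3=I  mem[L4]=71
18. P1: load  L3  bus=[-]  L3: P0=I P1=S P2=I P3=S  mem[L3]=98
19. P1: load  L2  bus=[-]  L2: P0=I P1=S P2=I P3=I  mem[L2]=50
20. P2: load  L4  bus=[-]  L4: P0=I P1=I P2=M P3=I  mem[L4]=71
21. P2: load  L2  bus=[BusRd]  L2: P0=I P1=S P2=S P3=I  mem[L2]=50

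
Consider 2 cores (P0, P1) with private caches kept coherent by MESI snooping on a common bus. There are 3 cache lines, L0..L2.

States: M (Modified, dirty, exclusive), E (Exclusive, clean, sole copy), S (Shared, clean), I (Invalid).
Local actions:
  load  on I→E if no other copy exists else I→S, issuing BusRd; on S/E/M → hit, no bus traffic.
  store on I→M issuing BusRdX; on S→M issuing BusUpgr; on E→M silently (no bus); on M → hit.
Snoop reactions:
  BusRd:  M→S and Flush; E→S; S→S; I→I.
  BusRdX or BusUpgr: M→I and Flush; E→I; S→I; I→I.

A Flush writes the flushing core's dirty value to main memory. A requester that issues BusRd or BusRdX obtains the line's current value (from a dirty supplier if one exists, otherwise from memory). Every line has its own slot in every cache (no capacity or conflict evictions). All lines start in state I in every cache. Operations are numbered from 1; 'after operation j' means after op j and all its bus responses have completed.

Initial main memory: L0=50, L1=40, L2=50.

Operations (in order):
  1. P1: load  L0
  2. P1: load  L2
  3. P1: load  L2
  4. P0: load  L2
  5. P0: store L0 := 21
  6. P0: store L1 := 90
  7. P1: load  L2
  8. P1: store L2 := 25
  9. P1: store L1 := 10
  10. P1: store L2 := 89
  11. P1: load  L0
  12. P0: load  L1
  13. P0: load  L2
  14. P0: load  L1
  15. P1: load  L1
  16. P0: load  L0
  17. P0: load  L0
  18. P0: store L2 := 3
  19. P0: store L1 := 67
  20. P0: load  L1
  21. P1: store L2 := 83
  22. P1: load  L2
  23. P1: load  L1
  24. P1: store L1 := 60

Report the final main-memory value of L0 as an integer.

memory[L0] = 21

[1] P1: load  L0 | P0:I, P1:E(50) | bus: BusRd
[2] P1: load  L2 | P0:I, P1:E(50) | bus: BusRd
[3] P1: load  L2 | P0:I, P1:E(50) | bus: none
[4] P0: load  L2 | P0:S(50), P1:S(50) | bus: BusRd
[5] P0: store L0 := 21 | P0:M(21), P1:I | bus: BusRdX
[6] P0: store L1 := 90 | P0:M(90), P1:I | bus: BusRdX
[7] P1: load  L2 | P0:S(50), P1:S(50) | bus: none
[8] P1: store L2 := 25 | P0:I, P1:M(25) | bus: BusUpgr
[9] P1: store L1 := 10 | P0:I, P1:M(10) | bus: BusRdX,Flush
[10] P1: store L2 := 89 | P0:I, P1:M(89) | bus: none
[11] P1: load  L0 | P0:S(21), P1:S(21) | bus: BusRd,Flush
[12] P0: load  L1 | P0:S(10), P1:S(10) | bus: BusRd,Flush
[13] P0: load  L2 | P0:S(89), P1:S(89) | bus: BusRd,Flush
[14] P0: load  L1 | P0:S(10), P1:S(10) | bus: none
[15] P1: load  L1 | P0:S(10), P1:S(10) | bus: none
[16] P0: load  L0 | P0:S(21), P1:S(21) | bus: none
[17] P0: load  L0 | P0:S(21), P1:S(21) | bus: none
[18] P0: store L2 := 3 | P0:M(3), P1:I | bus: BusUpgr
[19] P0: store L1 := 67 | P0:M(67), P1:I | bus: BusUpgr
[20] P0: load  L1 | P0:M(67), P1:I | bus: none
[21] P1: store L2 := 83 | P0:I, P1:M(83) | bus: BusRdX,Flush
[22] P1: load  L2 | P0:I, P1:M(83) | bus: none
[23] P1: load  L1 | P0:S(67), P1:S(67) | bus: BusRd,Flush
[24] P1: store L1 := 60 | P0:I, P1:M(60) | bus: BusUpgr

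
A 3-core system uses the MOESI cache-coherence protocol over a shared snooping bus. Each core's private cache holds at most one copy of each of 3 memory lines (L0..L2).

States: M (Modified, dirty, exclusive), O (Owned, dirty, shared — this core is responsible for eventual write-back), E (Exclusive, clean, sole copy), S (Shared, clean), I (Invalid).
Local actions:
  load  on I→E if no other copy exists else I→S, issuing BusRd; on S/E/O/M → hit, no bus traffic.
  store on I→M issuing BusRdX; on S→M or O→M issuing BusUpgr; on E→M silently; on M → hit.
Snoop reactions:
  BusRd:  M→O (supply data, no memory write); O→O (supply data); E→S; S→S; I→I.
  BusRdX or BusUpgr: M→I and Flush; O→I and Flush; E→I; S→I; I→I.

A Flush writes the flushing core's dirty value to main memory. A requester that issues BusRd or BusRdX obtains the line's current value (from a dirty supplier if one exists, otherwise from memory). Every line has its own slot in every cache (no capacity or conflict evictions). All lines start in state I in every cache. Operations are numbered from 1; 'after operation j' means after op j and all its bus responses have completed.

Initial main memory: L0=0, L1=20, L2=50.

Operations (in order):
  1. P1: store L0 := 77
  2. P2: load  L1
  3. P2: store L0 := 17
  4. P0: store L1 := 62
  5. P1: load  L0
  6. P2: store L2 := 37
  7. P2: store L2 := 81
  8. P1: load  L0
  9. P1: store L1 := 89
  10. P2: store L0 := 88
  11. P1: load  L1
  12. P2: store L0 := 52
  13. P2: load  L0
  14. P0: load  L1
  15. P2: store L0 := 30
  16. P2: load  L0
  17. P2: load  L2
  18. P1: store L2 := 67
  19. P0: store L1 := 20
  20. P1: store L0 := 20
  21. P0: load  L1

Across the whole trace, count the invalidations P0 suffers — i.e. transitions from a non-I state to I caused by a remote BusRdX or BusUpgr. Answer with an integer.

1. P1: store L0 := 77  bus=[BusRdX]  L0: P0=I P1=M P2=I  mem[L0]=0
2. P2: load  L1  bus=[BusRd]  L1: P0=I P1=I P2=E  mem[L1]=20
3. P2: store L0 := 17  bus=[BusRdX,Flush]  L0: P0=I P1=I P2=M  mem[L0]=77
4. P0: store L1 := 62  bus=[BusRdX]  L1: P0=M P1=I P2=I  mem[L1]=20
5. P1: load  L0  bus=[BusRd]  L0: P0=I P1=S P2=O  mem[L0]=77
6. P2: store L2 := 37  bus=[BusRdX]  L2: P0=I P1=I P2=M  mem[L2]=50
7. P2: store L2 := 81  bus=[-]  L2: P0=I P1=I P2=M  mem[L2]=50
8. P1: load  L0  bus=[-]  L0: P0=I P1=S P2=O  mem[L0]=77
9. P1: store L1 := 89  bus=[BusRdX,Flush]  L1: P0=I P1=M P2=I  mem[L1]=62
10. P2: store L0 := 88  bus=[BusUpgr]  L0: P0=I P1=I P2=M  mem[L0]=77
11. P1: load  L1  bus=[-]  L1: P0=I P1=M P2=I  mem[L1]=62
12. P2: store L0 := 52  bus=[-]  L0: P0=I P1=I P2=M  mem[L0]=77
13. P2: load  L0  bus=[-]  L0: P0=I P1=I P2=M  mem[L0]=77
14. P0: load  L1  bus=[BusRd]  L1: P0=S P1=O P2=I  mem[L1]=62
15. P2: store L0 := 30  bus=[-]  L0: P0=I P1=I P2=M  mem[L0]=77
16. P2: load  L0  bus=[-]  L0: P0=I P1=I P2=M  mem[L0]=77
17. P2: load  L2  bus=[-]  L2: P0=I P1=I P2=M  mem[L2]=50
18. P1: store L2 := 67  bus=[BusRdX,Flush]  L2: P0=I P1=M P2=I  mem[L2]=81
19. P0: store L1 := 20  bus=[BusUpgr,Flush]  L1: P0=M P1=I P2=I  mem[L1]=89
20. P1: store L0 := 20  bus=[BusRdX,Flush]  L0: P0=I P1=M P2=I  mem[L0]=30
21. P0: load  L1  bus=[-]  L1: P0=M P1=I P2=I  mem[L1]=89

invalidations = 1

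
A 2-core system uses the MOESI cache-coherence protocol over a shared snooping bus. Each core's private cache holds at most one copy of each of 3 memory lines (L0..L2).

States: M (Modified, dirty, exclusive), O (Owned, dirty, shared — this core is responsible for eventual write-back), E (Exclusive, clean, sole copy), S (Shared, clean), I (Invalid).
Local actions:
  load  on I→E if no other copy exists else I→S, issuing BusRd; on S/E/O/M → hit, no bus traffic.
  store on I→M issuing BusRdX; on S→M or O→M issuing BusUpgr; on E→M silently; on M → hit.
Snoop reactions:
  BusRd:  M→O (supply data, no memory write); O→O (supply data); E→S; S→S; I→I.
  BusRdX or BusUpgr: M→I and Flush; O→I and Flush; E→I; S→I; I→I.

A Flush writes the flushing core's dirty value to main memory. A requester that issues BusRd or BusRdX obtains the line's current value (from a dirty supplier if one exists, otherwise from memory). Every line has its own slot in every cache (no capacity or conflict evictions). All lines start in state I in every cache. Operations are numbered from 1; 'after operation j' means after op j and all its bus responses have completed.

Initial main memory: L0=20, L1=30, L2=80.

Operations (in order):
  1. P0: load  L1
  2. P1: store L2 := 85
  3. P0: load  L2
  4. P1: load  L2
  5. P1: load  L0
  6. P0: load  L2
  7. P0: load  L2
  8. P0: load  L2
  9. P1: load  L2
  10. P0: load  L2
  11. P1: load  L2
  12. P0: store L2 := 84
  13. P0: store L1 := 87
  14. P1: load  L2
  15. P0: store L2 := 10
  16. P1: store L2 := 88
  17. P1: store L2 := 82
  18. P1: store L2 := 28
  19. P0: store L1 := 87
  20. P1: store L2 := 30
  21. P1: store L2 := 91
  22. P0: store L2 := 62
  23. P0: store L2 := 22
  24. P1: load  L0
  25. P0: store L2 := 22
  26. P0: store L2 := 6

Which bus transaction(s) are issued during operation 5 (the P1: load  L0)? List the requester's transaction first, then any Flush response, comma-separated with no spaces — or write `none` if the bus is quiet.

  op1 P0: load  L1 → E/I on L1; bus BusRd; mem=30
  op2 P1: store L2 := 85 → I/M on L2; bus BusRdX; mem=80
  op3 P0: load  L2 → S/O on L2; bus BusRd; mem=80
  op4 P1: load  L2 → S/O on L2; bus (none); mem=80
  op5 P1: load  L0 → I/E on L0; bus BusRd; mem=20
  op6 P0: load  L2 → S/O on L2; bus (none); mem=80
  op7 P0: load  L2 → S/O on L2; bus (none); mem=80
  op8 P0: load  L2 → S/O on L2; bus (none); mem=80
  op9 P1: load  L2 → S/O on L2; bus (none); mem=80
  op10 P0: load  L2 → S/O on L2; bus (none); mem=80
  op11 P1: load  L2 → S/O on L2; bus (none); mem=80
  op12 P0: store L2 := 84 → M/I on L2; bus BusUpgr Flush; mem=85
  op13 P0: store L1 := 87 → M/I on L1; bus (none); mem=30
  op14 P1: load  L2 → O/S on L2; bus BusRd; mem=85
  op15 P0: store L2 := 10 → M/I on L2; bus BusUpgr; mem=85
  op16 P1: store L2 := 88 → I/M on L2; bus BusRdX Flush; mem=10
  op17 P1: store L2 := 82 → I/M on L2; bus (none); mem=10
  op18 P1: store L2 := 28 → I/M on L2; bus (none); mem=10
  op19 P0: store L1 := 87 → M/I on L1; bus (none); mem=30
  op20 P1: store L2 := 30 → I/M on L2; bus (none); mem=10
  op21 P1: store L2 := 91 → I/M on L2; bus (none); mem=10
  op22 P0: store L2 := 62 → M/I on L2; bus BusRdX Flush; mem=91
  op23 P0: store L2 := 22 → M/I on L2; bus (none); mem=91
  op24 P1: load  L0 → I/E on L0; bus (none); mem=20
  op25 P0: store L2 := 22 → M/I on L2; bus (none); mem=91
  op26 P0: store L2 := 6 → M/I on L2; bus (none); mem=91

bus = BusRd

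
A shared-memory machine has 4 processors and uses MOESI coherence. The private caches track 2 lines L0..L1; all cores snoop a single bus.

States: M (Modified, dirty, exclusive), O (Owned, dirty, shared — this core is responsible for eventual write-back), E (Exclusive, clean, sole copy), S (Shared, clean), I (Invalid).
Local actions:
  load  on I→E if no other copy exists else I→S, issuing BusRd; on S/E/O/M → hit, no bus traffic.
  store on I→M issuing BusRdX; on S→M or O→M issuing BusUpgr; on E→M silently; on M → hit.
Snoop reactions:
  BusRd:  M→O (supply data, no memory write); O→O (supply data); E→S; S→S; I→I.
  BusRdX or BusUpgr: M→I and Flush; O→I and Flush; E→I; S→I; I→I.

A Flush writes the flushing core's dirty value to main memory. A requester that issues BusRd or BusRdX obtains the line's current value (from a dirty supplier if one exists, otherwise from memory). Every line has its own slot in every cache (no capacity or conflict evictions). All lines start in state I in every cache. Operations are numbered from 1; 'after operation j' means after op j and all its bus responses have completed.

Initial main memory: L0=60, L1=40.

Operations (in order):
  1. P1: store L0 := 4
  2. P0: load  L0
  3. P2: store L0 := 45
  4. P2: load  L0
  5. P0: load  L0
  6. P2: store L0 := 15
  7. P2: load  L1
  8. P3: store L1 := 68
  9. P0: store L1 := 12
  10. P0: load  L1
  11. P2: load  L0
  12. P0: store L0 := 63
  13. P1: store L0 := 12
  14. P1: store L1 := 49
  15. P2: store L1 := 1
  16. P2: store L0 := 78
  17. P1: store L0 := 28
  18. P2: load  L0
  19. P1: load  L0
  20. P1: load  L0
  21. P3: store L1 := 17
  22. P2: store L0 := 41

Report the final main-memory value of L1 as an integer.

[1] P1: store L0 := 4 | P0:I, P1:M(4), P2:I, P3:I | bus: BusRdX
[2] P0: load  L0 | P0:S(4), P1:O(4), P2:I, P3:I | bus: BusRd
[3] P2: store L0 := 45 | P0:I, P1:I, P2:M(45), P3:I | bus: BusRdX,Flush
[4] P2: load  L0 | P0:I, P1:I, P2:M(45), P3:I | bus: none
[5] P0: load  L0 | P0:S(45), P1:I, P2:O(45), P3:I | bus: BusRd
[6] P2: store L0 := 15 | P0:I, P1:I, P2:M(15), P3:I | bus: BusUpgr
[7] P2: load  L1 | P0:I, P1:I, P2:E(40), P3:I | bus: BusRd
[8] P3: store L1 := 68 | P0:I, P1:I, P2:I, P3:M(68) | bus: BusRdX
[9] P0: store L1 := 12 | P0:M(12), P1:I, P2:I, P3:I | bus: BusRdX,Flush
[10] P0: load  L1 | P0:M(12), P1:I, P2:I, P3:I | bus: none
[11] P2: load  L0 | P0:I, P1:I, P2:M(15), P3:I | bus: none
[12] P0: store L0 := 63 | P0:M(63), P1:I, P2:I, P3:I | bus: BusRdX,Flush
[13] P1: store L0 := 12 | P0:I, P1:M(12), P2:I, P3:I | bus: BusRdX,Flush
[14] P1: store L1 := 49 | P0:I, P1:M(49), P2:I, P3:I | bus: BusRdX,Flush
[15] P2: store L1 := 1 | P0:I, P1:I, P2:M(1), P3:I | bus: BusRdX,Flush
[16] P2: store L0 := 78 | P0:I, P1:I, P2:M(78), P3:I | bus: BusRdX,Flush
[17] P1: store L0 := 28 | P0:I, P1:M(28), P2:I, P3:I | bus: BusRdX,Flush
[18] P2: load  L0 | P0:I, P1:O(28), P2:S(28), P3:I | bus: BusRd
[19] P1: load  L0 | P0:I, P1:O(28), P2:S(28), P3:I | bus: none
[20] P1: load  L0 | P0:I, P1:O(28), P2:S(28), P3:I | bus: none
[21] P3: store L1 := 17 | P0:I, P1:I, P2:I, P3:M(17) | bus: BusRdX,Flush
[22] P2: store L0 := 41 | P0:I, P1:I, P2:M(41), P3:I | bus: BusUpgr,Flush

memory[L1] = 1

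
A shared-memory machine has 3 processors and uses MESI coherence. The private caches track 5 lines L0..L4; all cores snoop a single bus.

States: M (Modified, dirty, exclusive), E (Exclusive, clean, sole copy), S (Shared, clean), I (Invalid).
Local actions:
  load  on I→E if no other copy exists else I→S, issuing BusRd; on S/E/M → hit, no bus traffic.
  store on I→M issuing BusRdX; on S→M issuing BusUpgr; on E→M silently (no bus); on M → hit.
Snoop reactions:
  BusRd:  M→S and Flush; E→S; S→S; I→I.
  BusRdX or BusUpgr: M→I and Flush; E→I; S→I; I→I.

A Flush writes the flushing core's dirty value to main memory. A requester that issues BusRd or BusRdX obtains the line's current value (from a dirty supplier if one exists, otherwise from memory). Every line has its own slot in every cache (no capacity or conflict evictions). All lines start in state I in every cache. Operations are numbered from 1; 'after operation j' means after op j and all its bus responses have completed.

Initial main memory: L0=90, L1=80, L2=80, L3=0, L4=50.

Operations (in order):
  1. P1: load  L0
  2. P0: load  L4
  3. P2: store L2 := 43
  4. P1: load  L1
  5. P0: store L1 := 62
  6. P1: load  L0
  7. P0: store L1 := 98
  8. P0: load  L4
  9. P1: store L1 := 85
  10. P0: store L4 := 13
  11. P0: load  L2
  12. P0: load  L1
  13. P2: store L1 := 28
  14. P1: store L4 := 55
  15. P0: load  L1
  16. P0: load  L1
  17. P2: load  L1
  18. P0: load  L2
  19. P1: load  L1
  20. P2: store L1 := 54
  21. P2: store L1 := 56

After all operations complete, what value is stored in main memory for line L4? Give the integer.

memory[L4] = 13

[1] P1: load  L0 | P0:I, P1:E(90), P2:I | bus: BusRd
[2] P0: load  L4 | P0:E(50), P1:I, P2:I | bus: BusRd
[3] P2: store L2 := 43 | P0:I, P1:I, P2:M(43) | bus: BusRdX
[4] P1: load  L1 | P0:I, P1:E(80), P2:I | bus: BusRd
[5] P0: store L1 := 62 | P0:M(62), P1:I, P2:I | bus: BusRdX
[6] P1: load  L0 | P0:I, P1:E(90), P2:I | bus: none
[7] P0: store L1 := 98 | P0:M(98), P1:I, P2:I | bus: none
[8] P0: load  L4 | P0:E(50), P1:I, P2:I | bus: none
[9] P1: store L1 := 85 | P0:I, P1:M(85), P2:I | bus: BusRdX,Flush
[10] P0: store L4 := 13 | P0:M(13), P1:I, P2:I | bus: none
[11] P0: load  L2 | P0:S(43), P1:I, P2:S(43) | bus: BusRd,Flush
[12] P0: load  L1 | P0:S(85), P1:S(85), P2:I | bus: BusRd,Flush
[13] P2: store L1 := 28 | P0:I, P1:I, P2:M(28) | bus: BusRdX
[14] P1: store L4 := 55 | P0:I, P1:M(55), P2:I | bus: BusRdX,Flush
[15] P0: load  L1 | P0:S(28), P1:I, P2:S(28) | bus: BusRd,Flush
[16] P0: load  L1 | P0:S(28), P1:I, P2:S(28) | bus: none
[17] P2: load  L1 | P0:S(28), P1:I, P2:S(28) | bus: none
[18] P0: load  L2 | P0:S(43), P1:I, P2:S(43) | bus: none
[19] P1: load  L1 | P0:S(28), P1:S(28), P2:S(28) | bus: BusRd
[20] P2: store L1 := 54 | P0:I, P1:I, P2:M(54) | bus: BusUpgr
[21] P2: store L1 := 56 | P0:I, P1:I, P2:M(56) | bus: none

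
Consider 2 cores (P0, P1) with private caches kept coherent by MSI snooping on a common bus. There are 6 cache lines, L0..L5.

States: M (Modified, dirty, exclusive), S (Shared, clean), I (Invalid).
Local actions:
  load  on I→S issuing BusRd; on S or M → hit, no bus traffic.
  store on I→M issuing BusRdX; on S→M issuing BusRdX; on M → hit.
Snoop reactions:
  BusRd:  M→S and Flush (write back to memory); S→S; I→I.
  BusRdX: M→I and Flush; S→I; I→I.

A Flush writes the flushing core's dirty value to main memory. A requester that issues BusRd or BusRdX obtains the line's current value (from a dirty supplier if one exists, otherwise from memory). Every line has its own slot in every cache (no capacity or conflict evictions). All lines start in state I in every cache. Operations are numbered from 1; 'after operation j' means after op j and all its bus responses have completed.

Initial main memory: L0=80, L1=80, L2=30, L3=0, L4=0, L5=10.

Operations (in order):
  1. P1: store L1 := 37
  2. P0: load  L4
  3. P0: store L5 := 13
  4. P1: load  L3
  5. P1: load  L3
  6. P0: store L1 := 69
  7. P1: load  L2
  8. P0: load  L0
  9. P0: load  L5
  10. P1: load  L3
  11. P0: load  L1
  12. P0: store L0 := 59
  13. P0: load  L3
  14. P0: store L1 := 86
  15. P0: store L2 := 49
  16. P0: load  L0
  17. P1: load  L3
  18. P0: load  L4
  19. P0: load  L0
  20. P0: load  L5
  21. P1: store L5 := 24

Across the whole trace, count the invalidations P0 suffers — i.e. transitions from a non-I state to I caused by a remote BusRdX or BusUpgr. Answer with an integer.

invalidations = 1

  op1 P1: store L1 := 37 → I/M on L1; bus BusRdX; mem=80
  op2 P0: load  L4 → S/I on L4; bus BusRd; mem=0
  op3 P0: store L5 := 13 → M/I on L5; bus BusRdX; mem=10
  op4 P1: load  L3 → I/S on L3; bus BusRd; mem=0
  op5 P1: load  L3 → I/S on L3; bus (none); mem=0
  op6 P0: store L1 := 69 → M/I on L1; bus BusRdX Flush; mem=37
  op7 P1: load  L2 → I/S on L2; bus BusRd; mem=30
  op8 P0: load  L0 → S/I on L0; bus BusRd; mem=80
  op9 P0: load  L5 → M/I on L5; bus (none); mem=10
  op10 P1: load  L3 → I/S on L3; bus (none); mem=0
  op11 P0: load  L1 → M/I on L1; bus (none); mem=37
  op12 P0: store L0 := 59 → M/I on L0; bus BusRdX; mem=80
  op13 P0: load  L3 → S/S on L3; bus BusRd; mem=0
  op14 P0: store L1 := 86 → M/I on L1; bus (none); mem=37
  op15 P0: store L2 := 49 → M/I on L2; bus BusRdX; mem=30
  op16 P0: load  L0 → M/I on L0; bus (none); mem=80
  op17 P1: load  L3 → S/S on L3; bus (none); mem=0
  op18 P0: load  L4 → S/I on L4; bus (none); mem=0
  op19 P0: load  L0 → M/I on L0; bus (none); mem=80
  op20 P0: load  L5 → M/I on L5; bus (none); mem=10
  op21 P1: store L5 := 24 → I/M on L5; bus BusRdX Flush; mem=13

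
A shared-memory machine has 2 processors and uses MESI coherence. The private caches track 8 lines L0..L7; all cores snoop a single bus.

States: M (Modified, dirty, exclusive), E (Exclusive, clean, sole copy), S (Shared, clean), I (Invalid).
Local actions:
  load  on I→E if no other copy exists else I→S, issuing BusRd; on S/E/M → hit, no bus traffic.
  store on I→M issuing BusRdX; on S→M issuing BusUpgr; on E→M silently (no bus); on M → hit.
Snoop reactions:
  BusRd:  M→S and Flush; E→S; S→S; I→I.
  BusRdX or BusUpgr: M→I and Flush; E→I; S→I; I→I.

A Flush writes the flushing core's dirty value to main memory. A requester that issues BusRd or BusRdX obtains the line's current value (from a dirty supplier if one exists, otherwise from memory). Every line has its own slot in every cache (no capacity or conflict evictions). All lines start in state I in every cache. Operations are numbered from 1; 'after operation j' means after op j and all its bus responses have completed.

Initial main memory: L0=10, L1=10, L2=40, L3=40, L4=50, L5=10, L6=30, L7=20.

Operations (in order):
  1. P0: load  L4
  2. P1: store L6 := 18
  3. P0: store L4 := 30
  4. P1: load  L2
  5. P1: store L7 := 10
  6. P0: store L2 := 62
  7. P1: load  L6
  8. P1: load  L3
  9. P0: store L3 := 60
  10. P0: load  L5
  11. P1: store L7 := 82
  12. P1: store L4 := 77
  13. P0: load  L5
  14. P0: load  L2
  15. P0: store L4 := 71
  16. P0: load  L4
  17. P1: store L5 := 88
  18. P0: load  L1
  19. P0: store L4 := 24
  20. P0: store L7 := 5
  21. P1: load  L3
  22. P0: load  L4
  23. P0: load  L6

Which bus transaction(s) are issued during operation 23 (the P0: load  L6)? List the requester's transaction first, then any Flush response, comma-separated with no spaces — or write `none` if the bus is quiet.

  op1 P0: load  L4 → E/I on L4; bus BusRd; mem=50
  op2 P1: store L6 := 18 → I/M on L6; bus BusRdX; mem=30
  op3 P0: store L4 := 30 → M/I on L4; bus (none); mem=50
  op4 P1: load  L2 → I/E on L2; bus BusRd; mem=40
  op5 P1: store L7 := 10 → I/M on L7; bus BusRdX; mem=20
  op6 P0: store L2 := 62 → M/I on L2; bus BusRdX; mem=40
  op7 P1: load  L6 → I/M on L6; bus (none); mem=30
  op8 P1: load  L3 → I/E on L3; bus BusRd; mem=40
  op9 P0: store L3 := 60 → M/I on L3; bus BusRdX; mem=40
  op10 P0: load  L5 → E/I on L5; bus BusRd; mem=10
  op11 P1: store L7 := 82 → I/M on L7; bus (none); mem=20
  op12 P1: store L4 := 77 → I/M on L4; bus BusRdX Flush; mem=30
  op13 P0: load  L5 → E/I on L5; bus (none); mem=10
  op14 P0: load  L2 → M/I on L2; bus (none); mem=40
  op15 P0: store L4 := 71 → M/I on L4; bus BusRdX Flush; mem=77
  op16 P0: load  L4 → M/I on L4; bus (none); mem=77
  op17 P1: store L5 := 88 → I/M on L5; bus BusRdX; mem=10
  op18 P0: load  L1 → E/I on L1; bus BusRd; mem=10
  op19 P0: store L4 := 24 → M/I on L4; bus (none); mem=77
  op20 P0: store L7 := 5 → M/I on L7; bus BusRdX Flush; mem=82
  op21 P1: load  L3 → S/S on L3; bus BusRd Flush; mem=60
  op22 P0: load  L4 → M/I on L4; bus (none); mem=77
  op23 P0: load  L6 → S/S on L6; bus BusRd Flush; mem=18

bus = BusRd,Flush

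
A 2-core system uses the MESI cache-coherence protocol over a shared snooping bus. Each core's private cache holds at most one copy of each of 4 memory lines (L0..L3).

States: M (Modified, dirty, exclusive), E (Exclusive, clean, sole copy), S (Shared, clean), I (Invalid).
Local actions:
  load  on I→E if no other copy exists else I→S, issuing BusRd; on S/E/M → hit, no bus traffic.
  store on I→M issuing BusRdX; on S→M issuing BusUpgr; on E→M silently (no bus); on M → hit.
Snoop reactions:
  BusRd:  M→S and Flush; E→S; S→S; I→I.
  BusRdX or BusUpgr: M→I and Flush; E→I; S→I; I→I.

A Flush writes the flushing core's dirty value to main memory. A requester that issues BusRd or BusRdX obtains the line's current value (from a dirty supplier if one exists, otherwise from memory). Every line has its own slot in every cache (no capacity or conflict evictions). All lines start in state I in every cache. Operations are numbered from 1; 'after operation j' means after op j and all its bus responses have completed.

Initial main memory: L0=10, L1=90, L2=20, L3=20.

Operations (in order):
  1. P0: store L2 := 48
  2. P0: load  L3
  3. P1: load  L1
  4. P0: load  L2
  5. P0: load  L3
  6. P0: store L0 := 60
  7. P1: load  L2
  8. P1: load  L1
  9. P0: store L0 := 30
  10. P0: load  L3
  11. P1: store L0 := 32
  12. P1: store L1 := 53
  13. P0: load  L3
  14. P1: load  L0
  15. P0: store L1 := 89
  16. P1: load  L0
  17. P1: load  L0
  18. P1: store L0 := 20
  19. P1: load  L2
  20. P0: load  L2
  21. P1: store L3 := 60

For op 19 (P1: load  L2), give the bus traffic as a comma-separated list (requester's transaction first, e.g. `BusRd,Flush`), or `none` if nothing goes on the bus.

bus = none

[1] P0: store L2 := 48 | P0:M(48), P1:I | bus: BusRdX
[2] P0: load  L3 | P0:E(20), P1:I | bus: BusRd
[3] P1: load  L1 | P0:I, P1:E(90) | bus: BusRd
[4] P0: load  L2 | P0:M(48), P1:I | bus: none
[5] P0: load  L3 | P0:E(20), P1:I | bus: none
[6] P0: store L0 := 60 | P0:M(60), P1:I | bus: BusRdX
[7] P1: load  L2 | P0:S(48), P1:S(48) | bus: BusRd,Flush
[8] P1: load  L1 | P0:I, P1:E(90) | bus: none
[9] P0: store L0 := 30 | P0:M(30), P1:I | bus: none
[10] P0: load  L3 | P0:E(20), P1:I | bus: none
[11] P1: store L0 := 32 | P0:I, P1:M(32) | bus: BusRdX,Flush
[12] P1: store L1 := 53 | P0:I, P1:M(53) | bus: none
[13] P0: load  L3 | P0:E(20), P1:I | bus: none
[14] P1: load  L0 | P0:I, P1:M(32) | bus: none
[15] P0: store L1 := 89 | P0:M(89), P1:I | bus: BusRdX,Flush
[16] P1: load  L0 | P0:I, P1:M(32) | bus: none
[17] P1: load  L0 | P0:I, P1:M(32) | bus: none
[18] P1: store L0 := 20 | P0:I, P1:M(20) | bus: none
[19] P1: load  L2 | P0:S(48), P1:S(48) | bus: none
[20] P0: load  L2 | P0:S(48), P1:S(48) | bus: none
[21] P1: store L3 := 60 | P0:I, P1:M(60) | bus: BusRdX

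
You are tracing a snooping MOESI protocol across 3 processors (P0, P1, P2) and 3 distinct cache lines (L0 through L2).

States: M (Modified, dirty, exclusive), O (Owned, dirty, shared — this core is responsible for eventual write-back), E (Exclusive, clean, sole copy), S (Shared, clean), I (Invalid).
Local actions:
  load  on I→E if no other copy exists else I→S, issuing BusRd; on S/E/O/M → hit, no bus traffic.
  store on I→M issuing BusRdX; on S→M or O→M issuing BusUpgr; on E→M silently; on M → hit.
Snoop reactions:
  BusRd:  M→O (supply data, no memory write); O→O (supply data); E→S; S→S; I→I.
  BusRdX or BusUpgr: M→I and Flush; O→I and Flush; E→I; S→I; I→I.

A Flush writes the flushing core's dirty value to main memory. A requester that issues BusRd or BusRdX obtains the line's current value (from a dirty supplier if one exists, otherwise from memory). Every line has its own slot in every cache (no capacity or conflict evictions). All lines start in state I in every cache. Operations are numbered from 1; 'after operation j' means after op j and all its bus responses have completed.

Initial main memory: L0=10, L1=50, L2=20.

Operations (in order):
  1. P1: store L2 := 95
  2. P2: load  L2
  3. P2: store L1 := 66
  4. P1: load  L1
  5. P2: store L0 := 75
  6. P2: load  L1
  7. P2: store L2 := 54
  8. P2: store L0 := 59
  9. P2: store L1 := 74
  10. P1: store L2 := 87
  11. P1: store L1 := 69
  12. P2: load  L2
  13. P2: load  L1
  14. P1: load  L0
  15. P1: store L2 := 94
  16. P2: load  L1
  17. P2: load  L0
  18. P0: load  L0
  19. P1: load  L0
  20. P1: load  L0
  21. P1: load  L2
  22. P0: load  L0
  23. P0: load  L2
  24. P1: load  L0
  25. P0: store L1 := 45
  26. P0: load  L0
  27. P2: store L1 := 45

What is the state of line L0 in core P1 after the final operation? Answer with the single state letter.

state = S

  op1 P1: store L2 := 95 → I/M/I on L2; bus BusRdX; mem=20
  op2 P2: load  L2 → I/O/S on L2; bus BusRd; mem=20
  op3 P2: store L1 := 66 → I/I/M on L1; bus BusRdX; mem=50
  op4 P1: load  L1 → I/S/O on L1; bus BusRd; mem=50
  op5 P2: store L0 := 75 → I/I/M on L0; bus BusRdX; mem=10
  op6 P2: load  L1 → I/S/O on L1; bus (none); mem=50
  op7 P2: store L2 := 54 → I/I/M on L2; bus BusUpgr Flush; mem=95
  op8 P2: store L0 := 59 → I/I/M on L0; bus (none); mem=10
  op9 P2: store L1 := 74 → I/I/M on L1; bus BusUpgr; mem=50
  op10 P1: store L2 := 87 → I/M/I on L2; bus BusRdX Flush; mem=54
  op11 P1: store L1 := 69 → I/M/I on L1; bus BusRdX Flush; mem=74
  op12 P2: load  L2 → I/O/S on L2; bus BusRd; mem=54
  op13 P2: load  L1 → I/O/S on L1; bus BusRd; mem=74
  op14 P1: load  L0 → I/S/O on L0; bus BusRd; mem=10
  op15 P1: store L2 := 94 → I/M/I on L2; bus BusUpgr; mem=54
  op16 P2: load  L1 → I/O/S on L1; bus (none); mem=74
  op17 P2: load  L0 → I/S/O on L0; bus (none); mem=10
  op18 P0: load  L0 → S/S/O on L0; bus BusRd; mem=10
  op19 P1: load  L0 → S/S/O on L0; bus (none); mem=10
  op20 P1: load  L0 → S/S/O on L0; bus (none); mem=10
  op21 P1: load  L2 → I/M/I on L2; bus (none); mem=54
  op22 P0: load  L0 → S/S/O on L0; bus (none); mem=10
  op23 P0: load  L2 → S/O/I on L2; bus BusRd; mem=54
  op24 P1: load  L0 → S/S/O on L0; bus (none); mem=10
  op25 P0: store L1 := 45 → M/I/I on L1; bus BusRdX Flush; mem=69
  op26 P0: load  L0 → S/S/O on L0; bus (none); mem=10
  op27 P2: store L1 := 45 → I/I/M on L1; bus BusRdX Flush; mem=45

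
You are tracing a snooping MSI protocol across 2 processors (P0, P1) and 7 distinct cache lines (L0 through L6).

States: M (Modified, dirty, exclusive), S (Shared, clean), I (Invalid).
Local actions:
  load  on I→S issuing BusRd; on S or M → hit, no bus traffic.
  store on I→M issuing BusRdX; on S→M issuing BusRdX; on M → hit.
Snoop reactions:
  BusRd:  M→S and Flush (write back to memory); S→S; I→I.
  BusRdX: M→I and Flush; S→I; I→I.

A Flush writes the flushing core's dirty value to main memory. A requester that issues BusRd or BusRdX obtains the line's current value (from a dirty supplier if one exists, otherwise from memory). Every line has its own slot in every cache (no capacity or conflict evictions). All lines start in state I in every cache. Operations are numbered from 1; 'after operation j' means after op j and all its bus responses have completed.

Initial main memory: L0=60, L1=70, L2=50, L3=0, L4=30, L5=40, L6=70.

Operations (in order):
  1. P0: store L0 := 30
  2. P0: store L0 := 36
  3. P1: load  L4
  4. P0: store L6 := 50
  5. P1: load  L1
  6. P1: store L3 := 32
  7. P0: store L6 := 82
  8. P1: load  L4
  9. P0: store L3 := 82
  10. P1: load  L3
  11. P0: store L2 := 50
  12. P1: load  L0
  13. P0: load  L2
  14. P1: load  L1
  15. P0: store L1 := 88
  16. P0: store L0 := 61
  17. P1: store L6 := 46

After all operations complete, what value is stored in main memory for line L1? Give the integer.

memory[L1] = 70

1. P0: store L0 := 30  bus=[BusRdX]  L0: P0=M P1=I  mem[L0]=60
2. P0: store L0 := 36  bus=[-]  L0: P0=M P1=I  mem[L0]=60
3. P1: load  L4  bus=[BusRd]  L4: P0=I P1=S  mem[L4]=30
4. P0: store L6 := 50  bus=[BusRdX]  L6: P0=M P1=I  mem[L6]=70
5. P1: load  L1  bus=[BusRd]  L1: P0=I P1=S  mem[L1]=70
6. P1: store L3 := 32  bus=[BusRdX]  L3: P0=I P1=M  mem[L3]=0
7. P0: store L6 := 82  bus=[-]  L6: P0=M P1=I  mem[L6]=70
8. P1: load  L4  bus=[-]  L4: P0=I P1=S  mem[L4]=30
9. P0: store L3 := 82  bus=[BusRdX,Flush]  L3: P0=M P1=I  mem[L3]=32
10. P1: load  L3  bus=[BusRd,Flush]  L3: P0=S P1=S  mem[L3]=82
11. P0: store L2 := 50  bus=[BusRdX]  L2: P0=M P1=I  mem[L2]=50
12. P1: load  L0  bus=[BusRd,Flush]  L0: P0=S P1=S  mem[L0]=36
13. P0: load  L2  bus=[-]  L2: P0=M P1=I  mem[L2]=50
14. P1: load  L1  bus=[-]  L1: P0=I P1=S  mem[L1]=70
15. P0: store L1 := 88  bus=[BusRdX]  L1: P0=M P1=I  mem[L1]=70
16. P0: store L0 := 61  bus=[BusRdX]  L0: P0=M P1=I  mem[L0]=36
17. P1: store L6 := 46  bus=[BusRdX,Flush]  L6: P0=I P1=M  mem[L6]=82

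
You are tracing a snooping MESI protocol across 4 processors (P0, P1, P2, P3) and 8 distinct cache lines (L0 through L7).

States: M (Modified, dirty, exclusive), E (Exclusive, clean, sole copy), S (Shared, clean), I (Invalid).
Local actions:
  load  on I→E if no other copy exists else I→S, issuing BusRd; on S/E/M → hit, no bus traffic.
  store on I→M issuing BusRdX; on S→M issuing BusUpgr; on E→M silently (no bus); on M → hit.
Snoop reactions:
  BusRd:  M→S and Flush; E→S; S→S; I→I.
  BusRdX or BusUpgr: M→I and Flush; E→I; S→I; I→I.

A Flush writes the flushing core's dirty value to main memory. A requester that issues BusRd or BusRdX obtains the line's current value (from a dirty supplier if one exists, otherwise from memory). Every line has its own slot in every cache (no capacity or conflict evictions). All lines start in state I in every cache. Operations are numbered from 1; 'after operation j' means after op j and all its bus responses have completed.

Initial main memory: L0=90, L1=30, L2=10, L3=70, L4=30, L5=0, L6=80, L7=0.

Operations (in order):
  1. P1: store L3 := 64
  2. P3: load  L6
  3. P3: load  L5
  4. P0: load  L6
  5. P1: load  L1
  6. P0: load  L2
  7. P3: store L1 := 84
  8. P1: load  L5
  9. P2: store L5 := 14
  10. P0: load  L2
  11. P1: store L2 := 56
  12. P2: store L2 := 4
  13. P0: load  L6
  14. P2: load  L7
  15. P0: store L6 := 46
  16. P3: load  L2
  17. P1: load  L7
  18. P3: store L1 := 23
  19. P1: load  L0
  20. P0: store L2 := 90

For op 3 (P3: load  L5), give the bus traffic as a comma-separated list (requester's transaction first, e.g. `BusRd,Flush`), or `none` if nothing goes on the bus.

bus = BusRd

[1] P1: store L3 := 64 | P0:I, P1:M(64), P2:I, P3:I | bus: BusRdX
[2] P3: load  L6 | P0:I, P1:I, P2:I, P3:E(80) | bus: BusRd
[3] P3: load  L5 | P0:I, P1:I, P2:I, P3:E(0) | bus: BusRd
[4] P0: load  L6 | P0:S(80), P1:I, P2:I, P3:S(80) | bus: BusRd
[5] P1: load  L1 | P0:I, P1:E(30), P2:I, P3:I | bus: BusRd
[6] P0: load  L2 | P0:E(10), P1:I, P2:I, P3:I | bus: BusRd
[7] P3: store L1 := 84 | P0:I, P1:I, P2:I, P3:M(84) | bus: BusRdX
[8] P1: load  L5 | P0:I, P1:S(0), P2:I, P3:S(0) | bus: BusRd
[9] P2: store L5 := 14 | P0:I, P1:I, P2:M(14), P3:I | bus: BusRdX
[10] P0: load  L2 | P0:E(10), P1:I, P2:I, P3:I | bus: none
[11] P1: store L2 := 56 | P0:I, P1:M(56), P2:I, P3:I | bus: BusRdX
[12] P2: store L2 := 4 | P0:I, P1:I, P2:M(4), P3:I | bus: BusRdX,Flush
[13] P0: load  L6 | P0:S(80), P1:I, P2:I, P3:S(80) | bus: none
[14] P2: load  L7 | P0:I, P1:I, P2:E(0), P3:I | bus: BusRd
[15] P0: store L6 := 46 | P0:M(46), P1:I, P2:I, P3:I | bus: BusUpgr
[16] P3: load  L2 | P0:I, P1:I, P2:S(4), P3:S(4) | bus: BusRd,Flush
[17] P1: load  L7 | P0:I, P1:S(0), P2:S(0), P3:I | bus: BusRd
[18] P3: store L1 := 23 | P0:I, P1:I, P2:I, P3:M(23) | bus: none
[19] P1: load  L0 | P0:I, P1:E(90), P2:I, P3:I | bus: BusRd
[20] P0: store L2 := 90 | P0:M(90), P1:I, P2:I, P3:I | bus: BusRdX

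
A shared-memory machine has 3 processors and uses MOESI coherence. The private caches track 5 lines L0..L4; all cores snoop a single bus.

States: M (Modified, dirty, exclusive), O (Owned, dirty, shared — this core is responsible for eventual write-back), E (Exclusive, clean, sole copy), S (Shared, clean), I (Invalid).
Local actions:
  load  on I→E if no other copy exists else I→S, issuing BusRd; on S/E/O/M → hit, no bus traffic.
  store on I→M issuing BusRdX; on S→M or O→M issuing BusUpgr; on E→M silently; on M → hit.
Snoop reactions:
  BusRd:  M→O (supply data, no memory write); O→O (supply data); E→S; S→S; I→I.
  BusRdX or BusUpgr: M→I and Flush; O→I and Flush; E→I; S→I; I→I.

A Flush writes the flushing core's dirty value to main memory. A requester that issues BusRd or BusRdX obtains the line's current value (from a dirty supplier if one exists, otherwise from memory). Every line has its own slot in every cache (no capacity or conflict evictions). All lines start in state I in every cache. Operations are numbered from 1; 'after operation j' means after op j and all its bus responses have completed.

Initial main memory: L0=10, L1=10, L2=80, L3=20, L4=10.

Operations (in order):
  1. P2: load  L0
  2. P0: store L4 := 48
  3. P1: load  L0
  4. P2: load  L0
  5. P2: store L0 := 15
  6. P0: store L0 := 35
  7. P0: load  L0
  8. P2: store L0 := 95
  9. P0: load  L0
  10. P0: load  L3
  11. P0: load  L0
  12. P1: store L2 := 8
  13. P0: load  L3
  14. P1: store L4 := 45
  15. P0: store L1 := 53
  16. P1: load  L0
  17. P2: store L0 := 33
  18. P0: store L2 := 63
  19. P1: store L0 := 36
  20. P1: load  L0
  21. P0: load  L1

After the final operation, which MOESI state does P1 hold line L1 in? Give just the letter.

state = I

1. P2: load  L0  bus=[BusRd]  L0: P0=I P1=I P2=E  mem[L0]=10
2. P0: store L4 := 48  bus=[BusRdX]  L4: P0=M P1=I P2=I  mem[L4]=10
3. P1: load  L0  bus=[BusRd]  L0: P0=I P1=S P2=S  mem[L0]=10
4. P2: load  L0  bus=[-]  L0: P0=I P1=S P2=S  mem[L0]=10
5. P2: store L0 := 15  bus=[BusUpgr]  L0: P0=I P1=I P2=M  mem[L0]=10
6. P0: store L0 := 35  bus=[BusRdX,Flush]  L0: P0=M P1=I P2=I  mem[L0]=15
7. P0: load  L0  bus=[-]  L0: P0=M P1=I P2=I  mem[L0]=15
8. P2: store L0 := 95  bus=[BusRdX,Flush]  L0: P0=I P1=I P2=M  mem[L0]=35
9. P0: load  L0  bus=[BusRd]  L0: P0=S P1=I P2=O  mem[L0]=35
10. P0: load  L3  bus=[BusRd]  L3: P0=E P1=I P2=I  mem[L3]=20
11. P0: load  L0  bus=[-]  L0: P0=S P1=I P2=O  mem[L0]=35
12. P1: store L2 := 8  bus=[BusRdX]  L2: P0=I P1=M P2=I  mem[L2]=80
13. P0: load  L3  bus=[-]  L3: P0=E P1=I P2=I  mem[L3]=20
14. P1: store L4 := 45  bus=[BusRdX,Flush]  L4: P0=I P1=M P2=I  mem[L4]=48
15. P0: store L1 := 53  bus=[BusRdX]  L1: P0=M P1=I P2=I  mem[L1]=10
16. P1: load  L0  bus=[BusRd]  L0: P0=S P1=S P2=O  mem[L0]=35
17. P2: store L0 := 33  bus=[BusUpgr]  L0: P0=I P1=I P2=M  mem[L0]=35
18. P0: store L2 := 63  bus=[BusRdX,Flush]  L2: P0=M P1=I P2=I  mem[L2]=8
19. P1: store L0 := 36  bus=[BusRdX,Flush]  L0: P0=I P1=M P2=I  mem[L0]=33
20. P1: load  L0  bus=[-]  L0: P0=I P1=M P2=I  mem[L0]=33
21. P0: load  L1  bus=[-]  L1: P0=M P1=I P2=I  mem[L1]=10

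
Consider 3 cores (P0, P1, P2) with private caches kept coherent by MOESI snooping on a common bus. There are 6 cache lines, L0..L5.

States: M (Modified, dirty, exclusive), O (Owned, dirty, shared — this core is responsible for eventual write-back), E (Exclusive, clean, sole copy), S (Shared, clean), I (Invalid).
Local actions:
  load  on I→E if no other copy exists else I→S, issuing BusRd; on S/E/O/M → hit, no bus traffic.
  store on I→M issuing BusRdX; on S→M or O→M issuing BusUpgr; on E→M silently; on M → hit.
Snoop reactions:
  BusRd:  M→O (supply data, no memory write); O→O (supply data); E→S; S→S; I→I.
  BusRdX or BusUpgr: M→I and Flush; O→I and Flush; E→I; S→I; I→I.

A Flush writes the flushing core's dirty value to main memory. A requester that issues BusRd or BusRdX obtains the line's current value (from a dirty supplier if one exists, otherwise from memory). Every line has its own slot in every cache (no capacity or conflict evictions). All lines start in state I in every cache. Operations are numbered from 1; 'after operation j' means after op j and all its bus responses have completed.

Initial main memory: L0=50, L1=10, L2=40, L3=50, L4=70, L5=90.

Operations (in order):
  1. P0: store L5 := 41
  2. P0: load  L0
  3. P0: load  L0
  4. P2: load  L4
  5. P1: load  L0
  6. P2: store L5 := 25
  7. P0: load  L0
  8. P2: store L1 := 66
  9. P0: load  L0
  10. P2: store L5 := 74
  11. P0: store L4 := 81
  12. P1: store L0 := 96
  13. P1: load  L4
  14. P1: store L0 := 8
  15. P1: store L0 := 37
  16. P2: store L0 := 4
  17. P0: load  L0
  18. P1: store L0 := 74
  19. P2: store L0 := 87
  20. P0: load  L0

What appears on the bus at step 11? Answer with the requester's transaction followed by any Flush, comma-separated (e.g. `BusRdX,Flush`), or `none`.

bus = BusRdX

[1] P0: store L5 := 41 | P0:M(41), P1:I, P2:I | bus: BusRdX
[2] P0: load  L0 | P0:E(50), P1:I, P2:I | bus: BusRd
[3] P0: load  L0 | P0:E(50), P1:I, P2:I | bus: none
[4] P2: load  L4 | P0:I, P1:I, P2:E(70) | bus: BusRd
[5] P1: load  L0 | P0:S(50), P1:S(50), P2:I | bus: BusRd
[6] P2: store L5 := 25 | P0:I, P1:I, P2:M(25) | bus: BusRdX,Flush
[7] P0: load  L0 | P0:S(50), P1:S(50), P2:I | bus: none
[8] P2: store L1 := 66 | P0:I, P1:I, P2:M(66) | bus: BusRdX
[9] P0: load  L0 | P0:S(50), P1:S(50), P2:I | bus: none
[10] P2: store L5 := 74 | P0:I, P1:I, P2:M(74) | bus: none
[11] P0: store L4 := 81 | P0:M(81), P1:I, P2:I | bus: BusRdX
[12] P1: store L0 := 96 | P0:I, P1:M(96), P2:I | bus: BusUpgr
[13] P1: load  L4 | P0:O(81), P1:S(81), P2:I | bus: BusRd
[14] P1: store L0 := 8 | P0:I, P1:M(8), P2:I | bus: none
[15] P1: store L0 := 37 | P0:I, P1:M(37), P2:I | bus: none
[16] P2: store L0 := 4 | P0:I, P1:I, P2:M(4) | bus: BusRdX,Flush
[17] P0: load  L0 | P0:S(4), P1:I, P2:O(4) | bus: BusRd
[18] P1: store L0 := 74 | P0:I, P1:M(74), P2:I | bus: BusRdX,Flush
[19] P2: store L0 := 87 | P0:I, P1:I, P2:M(87) | bus: BusRdX,Flush
[20] P0: load  L0 | P0:S(87), P1:I, P2:O(87) | bus: BusRd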